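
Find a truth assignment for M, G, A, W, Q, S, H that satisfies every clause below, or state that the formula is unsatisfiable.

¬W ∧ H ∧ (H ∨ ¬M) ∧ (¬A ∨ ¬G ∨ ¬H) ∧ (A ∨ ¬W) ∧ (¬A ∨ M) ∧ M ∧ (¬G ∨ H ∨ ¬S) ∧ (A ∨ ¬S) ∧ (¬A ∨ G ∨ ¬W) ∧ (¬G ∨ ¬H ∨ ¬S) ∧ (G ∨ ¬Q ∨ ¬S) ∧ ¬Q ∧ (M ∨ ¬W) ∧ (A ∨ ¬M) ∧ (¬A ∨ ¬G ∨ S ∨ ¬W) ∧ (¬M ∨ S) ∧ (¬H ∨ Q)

Case Q = True:
  Clause (¬Q) is falsified — contradiction.
Case Q = False:
  (¬W) forces W = False.
  (H) forces H = True.
  Clause (¬H ∨ Q) is falsified — contradiction.
Both cases fail, so the formula is unsatisfiable.

Unsatisfiable — no assignment works.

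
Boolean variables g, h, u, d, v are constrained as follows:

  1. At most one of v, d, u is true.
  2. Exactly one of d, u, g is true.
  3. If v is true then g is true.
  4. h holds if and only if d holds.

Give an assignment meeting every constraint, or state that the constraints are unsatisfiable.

g: True, h: False, u: False, d: False, v: False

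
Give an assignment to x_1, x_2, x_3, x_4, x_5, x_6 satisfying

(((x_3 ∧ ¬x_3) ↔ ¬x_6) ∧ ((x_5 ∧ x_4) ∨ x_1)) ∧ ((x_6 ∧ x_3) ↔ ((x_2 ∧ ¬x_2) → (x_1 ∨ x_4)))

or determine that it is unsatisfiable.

x_1: False; x_2: True; x_3: True; x_4: True; x_5: True; x_6: True

  ((x_3 ∧ ¬x_3) ↔ ¬x_6) ∧ ((x_5 ∧ x_4) ∨ x_1) = True
    (x_3 ∧ ¬x_3) ↔ ¬x_6 = True
      x_3 ∧ ¬x_3 = False
        ¬x_3 = False
      ¬x_6 = False
    (x_5 ∧ x_4) ∨ x_1 = True
      x_5 ∧ x_4 = True
  (x_6 ∧ x_3) ↔ ((x_2 ∧ ¬x_2) → (x_1 ∨ x_4)) = True
    x_6 ∧ x_3 = True
    (x_2 ∧ ¬x_2) → (x_1 ∨ x_4) = True
      x_2 ∧ ¬x_2 = False
        ¬x_2 = False
      x_1 ∨ x_4 = True
Both conjuncts True, so the formula holds.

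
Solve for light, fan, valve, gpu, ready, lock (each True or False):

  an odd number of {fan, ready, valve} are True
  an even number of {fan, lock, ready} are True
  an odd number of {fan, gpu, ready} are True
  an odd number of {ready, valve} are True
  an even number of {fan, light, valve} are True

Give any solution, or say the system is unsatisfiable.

light = True, fan = False, valve = True, gpu = True, ready = False, lock = False

{fan, ready, valve}: 1 true → odd ✓
{fan, lock, ready}: 0 true → even ✓
{fan, gpu, ready}: 1 true → odd ✓
{ready, valve}: 1 true → odd ✓
{fan, light, valve}: 2 true → even ✓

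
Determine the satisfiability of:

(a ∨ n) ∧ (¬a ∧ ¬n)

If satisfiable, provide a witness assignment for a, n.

Unsatisfiable

Case a = True: the conjunct ¬a is False.
Case a = False: the formula simplifies to n ∧ ¬n.
  n = True: the conjunct ¬n is False.
  n = False: the conjunct n is False.
Both cases fail — unsatisfiable.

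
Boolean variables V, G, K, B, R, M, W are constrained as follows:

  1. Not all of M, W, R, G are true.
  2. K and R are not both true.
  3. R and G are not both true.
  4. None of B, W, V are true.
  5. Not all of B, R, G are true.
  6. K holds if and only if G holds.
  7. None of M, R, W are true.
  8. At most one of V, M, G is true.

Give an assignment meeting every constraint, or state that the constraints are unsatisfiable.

V=F, G=T, K=T, B=F, R=F, M=F, W=F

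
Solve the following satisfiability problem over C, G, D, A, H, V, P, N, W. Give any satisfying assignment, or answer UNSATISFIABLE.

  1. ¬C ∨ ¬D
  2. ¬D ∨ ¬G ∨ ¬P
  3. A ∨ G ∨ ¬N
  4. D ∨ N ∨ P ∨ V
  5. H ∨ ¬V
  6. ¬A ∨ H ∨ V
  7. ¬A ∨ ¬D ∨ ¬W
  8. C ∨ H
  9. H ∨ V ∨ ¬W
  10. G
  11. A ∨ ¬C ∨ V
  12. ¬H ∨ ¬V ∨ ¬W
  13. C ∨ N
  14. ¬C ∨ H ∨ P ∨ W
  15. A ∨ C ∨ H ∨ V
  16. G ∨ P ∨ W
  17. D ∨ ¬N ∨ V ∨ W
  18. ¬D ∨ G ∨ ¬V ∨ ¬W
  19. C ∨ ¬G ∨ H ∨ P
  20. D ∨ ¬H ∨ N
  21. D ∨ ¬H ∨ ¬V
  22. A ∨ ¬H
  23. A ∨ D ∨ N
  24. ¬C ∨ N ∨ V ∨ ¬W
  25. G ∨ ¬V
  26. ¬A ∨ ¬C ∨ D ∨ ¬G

C = False; G = True; D = False; A = True; H = True; V = False; P = True; N = True; W = True

Unit clause (G) forces G = True.
Set C = False.
  then (C ∨ H) forces H = True.
  then (C ∨ N) forces N = True.
  then (A ∨ ¬H) forces A = True.
Set D = False.
  then (D ∨ ¬H ∨ ¬V) forces V = False.
  then (D ∨ ¬N ∨ V ∨ W) forces W = True.
Set P = True.
All clauses satisfied.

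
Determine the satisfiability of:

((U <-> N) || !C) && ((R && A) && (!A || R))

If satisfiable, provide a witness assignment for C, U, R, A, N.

C=T, U=F, R=T, A=T, N=F

  (U <-> N) || !C = True
    U <-> N = True
    !C = False
  (R && A) && (!A || R) = True
    R && A = True
    !A || R = True
      !A = False
Both conjuncts True, so the formula holds.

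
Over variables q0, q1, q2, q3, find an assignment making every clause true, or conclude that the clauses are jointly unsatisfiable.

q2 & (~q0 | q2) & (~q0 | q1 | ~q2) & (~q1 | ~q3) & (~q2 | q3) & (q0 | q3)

Unit clause (q2) forces q2 = True.
In (~q2 | q3) only q3 is left, so q3 = True.
In (~q1 | ~q3) only ~q1 is left, so q1 = False.
In (~q0 | q1 | ~q2) only ~q0 is left, so q0 = False.
Check each clause:
  (q2): q2 holds.
  (~q0 | q2): ~q0 holds.
  (~q0 | q1 | ~q2): ~q0 holds.
  (~q1 | ~q3): ~q1 holds.
  (~q2 | q3): q3 holds.
  (q0 | q3): q3 holds.
All clauses satisfied.

q0: False; q1: False; q2: True; q3: True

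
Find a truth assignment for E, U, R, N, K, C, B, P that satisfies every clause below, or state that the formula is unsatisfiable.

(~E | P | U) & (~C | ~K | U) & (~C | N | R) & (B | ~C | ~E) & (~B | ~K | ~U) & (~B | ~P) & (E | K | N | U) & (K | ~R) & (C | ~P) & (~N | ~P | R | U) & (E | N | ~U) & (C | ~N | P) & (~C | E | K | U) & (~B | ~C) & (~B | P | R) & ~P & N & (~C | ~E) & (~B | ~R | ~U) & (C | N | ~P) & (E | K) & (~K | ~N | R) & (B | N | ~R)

E = False, U = True, R = True, N = True, K = True, C = True, B = False, P = False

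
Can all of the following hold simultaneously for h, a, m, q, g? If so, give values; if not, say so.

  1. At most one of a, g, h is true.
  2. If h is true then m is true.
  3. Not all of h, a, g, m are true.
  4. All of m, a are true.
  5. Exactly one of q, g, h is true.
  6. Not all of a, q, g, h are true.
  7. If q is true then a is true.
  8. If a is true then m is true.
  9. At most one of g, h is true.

h: False; a: True; m: True; q: True; g: False

  (1) {a, g, h}: 1 true — at most one ✓
  (2) h=F ⇒ m: vacuous ✓
  (3) {h, a, g, m}: 2/4 true — not all ✓
  (4) {m, a}: all 2 true ✓
  (5) {q, g, h}: 1 true — exactly one ✓
  (6) {a, q, g, h}: 2/4 true — not all ✓
  (7) q=T ⇒ a: T ✓
  (8) a=T ⇒ m: T ✓
  (9) {g, h}: 0 true — at most one ✓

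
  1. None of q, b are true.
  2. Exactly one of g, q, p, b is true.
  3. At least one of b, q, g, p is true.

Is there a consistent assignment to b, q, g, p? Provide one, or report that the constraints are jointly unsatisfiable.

b = False; q = False; g = True; p = False

  (1) {q, b}: 0 true — none ✓
  (2) {g, q, p, b}: 1 true — exactly one ✓
  (3) {b, q, g, p}: 1 true — at least one ✓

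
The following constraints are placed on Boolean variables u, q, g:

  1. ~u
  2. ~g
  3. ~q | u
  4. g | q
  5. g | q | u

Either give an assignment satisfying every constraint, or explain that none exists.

Case u = True:
  Clause (~u) is falsified — contradiction.
Case u = False:
  (~g) forces g = False.
  (~q | u) forces q = False.
  Clause (g | q) is falsified — contradiction.
Both cases fail, so the formula is unsatisfiable.

No satisfying assignment exists.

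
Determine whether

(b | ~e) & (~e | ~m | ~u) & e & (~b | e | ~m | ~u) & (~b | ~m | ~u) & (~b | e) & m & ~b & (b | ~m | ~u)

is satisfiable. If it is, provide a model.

Case e = True:
  (b | ~e) forces b = True.
  Clause (~b) is falsified — contradiction.
Case e = False:
  Clause (e) is falsified — contradiction.
Both cases fail, so the formula is unsatisfiable.

The formula is unsatisfiable.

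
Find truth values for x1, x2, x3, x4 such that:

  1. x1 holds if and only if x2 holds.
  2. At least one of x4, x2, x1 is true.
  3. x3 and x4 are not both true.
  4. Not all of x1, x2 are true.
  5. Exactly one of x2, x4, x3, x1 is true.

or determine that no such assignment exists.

x1 = False, x2 = False, x3 = False, x4 = True

  (1) x1=F, x2=F — same ✓
  (2) {x4, x2, x1}: 1 true — at least one ✓
  (3) x3=F, x4=T — not both ✓
  (4) {x1, x2}: 0/2 true — not all ✓
  (5) {x2, x4, x3, x1}: 1 true — exactly one ✓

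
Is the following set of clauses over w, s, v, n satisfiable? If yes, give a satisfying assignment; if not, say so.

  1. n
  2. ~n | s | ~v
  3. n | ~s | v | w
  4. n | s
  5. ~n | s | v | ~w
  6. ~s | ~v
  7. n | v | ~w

w = False; s = True; v = False; n = True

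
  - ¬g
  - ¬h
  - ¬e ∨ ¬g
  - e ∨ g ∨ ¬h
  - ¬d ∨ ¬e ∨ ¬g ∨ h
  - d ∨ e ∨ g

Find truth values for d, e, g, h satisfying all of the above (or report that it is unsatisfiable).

d=F; e=T; g=F; h=F

Unit clause (¬g) forces g = False.
Unit clause (¬h) forces h = False.
Set d = False.
  then (d ∨ e ∨ g) forces e = True.
Check each clause:
  (¬g): ¬g holds.
  (¬h): ¬h holds.
  (¬e ∨ ¬g): ¬g holds.
  (e ∨ g ∨ ¬h): e holds.
  (¬d ∨ ¬e ∨ ¬g ∨ h): ¬d holds.
  (d ∨ e ∨ g): e holds.
All clauses satisfied.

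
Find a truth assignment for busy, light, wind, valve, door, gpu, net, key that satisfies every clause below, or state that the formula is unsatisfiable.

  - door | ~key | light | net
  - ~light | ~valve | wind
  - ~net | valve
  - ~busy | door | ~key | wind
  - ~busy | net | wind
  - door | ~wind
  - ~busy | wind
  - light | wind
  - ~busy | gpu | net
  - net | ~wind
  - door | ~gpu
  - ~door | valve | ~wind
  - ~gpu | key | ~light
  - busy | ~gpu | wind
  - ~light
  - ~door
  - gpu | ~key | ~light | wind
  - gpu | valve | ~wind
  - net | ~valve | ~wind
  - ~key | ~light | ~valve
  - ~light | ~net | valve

No satisfying assignment exists.

Case light = True:
  Clause (~light) is falsified — contradiction.
Case light = False:
  (light | wind) forces wind = True.
  (door | ~wind) forces door = True.
  Clause (~door) is falsified — contradiction.
Both cases fail, so the formula is unsatisfiable.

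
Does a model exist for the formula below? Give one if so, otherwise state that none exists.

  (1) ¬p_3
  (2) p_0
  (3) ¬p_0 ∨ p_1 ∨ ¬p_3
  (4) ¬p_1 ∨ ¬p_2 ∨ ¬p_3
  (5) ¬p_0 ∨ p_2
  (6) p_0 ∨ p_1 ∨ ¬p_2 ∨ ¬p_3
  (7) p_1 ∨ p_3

Unit clause (¬p_3) forces p_3 = False.
Unit clause (p_0) forces p_0 = True.
In (¬p_0 ∨ p_2) only p_2 is left, so p_2 = True.
In (p_1 ∨ p_3) only p_1 is left, so p_1 = True.
Check each clause:
  (¬p_3): ¬p_3 holds.
  (p_0): p_0 holds.
  (¬p_0 ∨ p_1 ∨ ¬p_3): p_1 holds.
  (¬p_1 ∨ ¬p_2 ∨ ¬p_3): ¬p_3 holds.
  (¬p_0 ∨ p_2): p_2 holds.
  (p_0 ∨ p_1 ∨ ¬p_2 ∨ ¬p_3): p_0 holds.
  (p_1 ∨ p_3): p_1 holds.
All clauses satisfied.

p_0 = True; p_1 = True; p_2 = True; p_3 = False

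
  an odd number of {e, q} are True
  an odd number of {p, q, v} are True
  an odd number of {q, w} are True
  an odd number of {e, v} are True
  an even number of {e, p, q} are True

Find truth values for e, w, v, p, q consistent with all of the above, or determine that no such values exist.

e = False, w = False, v = True, p = True, q = True

{e, q}: 1 true → odd ✓
{p, q, v}: 3 true → odd ✓
{q, w}: 1 true → odd ✓
{e, v}: 1 true → odd ✓
{e, p, q}: 2 true → even ✓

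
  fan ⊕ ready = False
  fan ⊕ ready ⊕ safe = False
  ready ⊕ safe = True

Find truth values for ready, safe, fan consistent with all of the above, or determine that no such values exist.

ready=T, safe=F, fan=T

fan ⊕ ready = T ⊕ T = False ✓
fan ⊕ ready ⊕ safe = T ⊕ T ⊕ F = False ✓
ready ⊕ safe = T ⊕ F = True ✓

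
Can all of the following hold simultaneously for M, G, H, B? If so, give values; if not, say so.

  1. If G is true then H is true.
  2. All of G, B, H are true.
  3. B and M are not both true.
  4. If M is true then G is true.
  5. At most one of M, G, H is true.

Unsatisfiable — no assignment works.

Case H = True:
  (2) forces G = True.
  Constraint (5) is violated (G=T, H=T) — contradiction.
Case H = False:
  Constraint (2) is violated (H=F) — contradiction.
Both cases fail — unsatisfiable.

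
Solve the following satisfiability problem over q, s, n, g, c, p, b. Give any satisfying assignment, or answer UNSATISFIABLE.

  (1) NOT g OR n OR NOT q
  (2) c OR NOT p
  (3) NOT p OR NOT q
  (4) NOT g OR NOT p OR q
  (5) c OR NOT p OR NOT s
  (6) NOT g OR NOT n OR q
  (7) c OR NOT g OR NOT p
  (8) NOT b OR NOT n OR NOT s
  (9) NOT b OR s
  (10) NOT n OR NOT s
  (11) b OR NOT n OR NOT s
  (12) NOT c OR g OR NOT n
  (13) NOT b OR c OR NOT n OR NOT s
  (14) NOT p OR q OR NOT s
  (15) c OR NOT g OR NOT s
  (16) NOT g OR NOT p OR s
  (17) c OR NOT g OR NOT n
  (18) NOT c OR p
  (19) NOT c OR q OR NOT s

Set q = False.
Set s = False.
  then (NOT b OR s) forces b = False.
Set n = False.
Set g = True.
  then (NOT g OR NOT p OR q) forces p = False.
  then (NOT c OR p) forces c = False.
All clauses satisfied.

q=F; s=F; n=F; g=T; c=F; p=F; b=F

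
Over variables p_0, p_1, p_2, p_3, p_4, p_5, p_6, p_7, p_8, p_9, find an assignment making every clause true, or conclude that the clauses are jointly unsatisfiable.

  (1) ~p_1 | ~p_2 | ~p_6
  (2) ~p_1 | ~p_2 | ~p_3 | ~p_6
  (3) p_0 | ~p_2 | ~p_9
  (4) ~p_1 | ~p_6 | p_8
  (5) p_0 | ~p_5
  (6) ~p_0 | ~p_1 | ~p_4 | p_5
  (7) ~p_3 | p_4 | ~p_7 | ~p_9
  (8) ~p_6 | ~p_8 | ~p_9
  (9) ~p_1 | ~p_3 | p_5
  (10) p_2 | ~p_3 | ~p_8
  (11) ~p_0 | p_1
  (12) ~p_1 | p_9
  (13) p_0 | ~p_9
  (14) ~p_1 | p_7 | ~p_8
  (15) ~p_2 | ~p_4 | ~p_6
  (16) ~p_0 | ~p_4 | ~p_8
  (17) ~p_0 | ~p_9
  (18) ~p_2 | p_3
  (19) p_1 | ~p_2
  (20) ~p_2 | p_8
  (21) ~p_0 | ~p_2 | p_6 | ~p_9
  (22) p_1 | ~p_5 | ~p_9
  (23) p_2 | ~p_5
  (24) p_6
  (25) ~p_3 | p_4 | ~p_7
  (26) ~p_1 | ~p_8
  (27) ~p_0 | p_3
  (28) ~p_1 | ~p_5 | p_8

p_0=F, p_1=F, p_2=F, p_3=T, p_4=F, p_5=F, p_6=T, p_7=F, p_8=F, p_9=F

Unit clause (p_6) forces p_6 = True.
Set p_0 = False.
  then (p_0 | ~p_5) forces p_5 = False.
  then (p_0 | ~p_9) forces p_9 = False.
  then (~p_1 | p_9) forces p_1 = False.
  then (p_1 | ~p_2) forces p_2 = False.
Set p_3 = True.
  then (p_2 | ~p_3 | ~p_8) forces p_8 = False.
Set p_4 = False.
  then (~p_3 | p_4 | ~p_7) forces p_7 = False.
All clauses satisfied.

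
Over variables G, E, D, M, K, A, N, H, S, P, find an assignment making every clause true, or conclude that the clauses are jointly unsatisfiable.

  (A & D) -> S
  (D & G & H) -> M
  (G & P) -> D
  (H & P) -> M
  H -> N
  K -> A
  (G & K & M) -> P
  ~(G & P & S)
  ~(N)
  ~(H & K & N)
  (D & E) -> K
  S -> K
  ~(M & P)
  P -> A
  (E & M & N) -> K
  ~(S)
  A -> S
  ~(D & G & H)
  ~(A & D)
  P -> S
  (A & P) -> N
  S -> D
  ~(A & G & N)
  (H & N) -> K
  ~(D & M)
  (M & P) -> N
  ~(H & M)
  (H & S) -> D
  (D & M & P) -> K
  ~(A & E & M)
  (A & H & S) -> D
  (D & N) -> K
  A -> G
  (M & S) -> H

Unit clause (~S) forces S = False.
In (~P | S) only ~P is left, so P = False.
Unit clause (~N) forces N = False.
In (~A | S) only ~A is left, so A = False.
In (A | ~K) only ~K is left, so K = False.
In (~H | N) only ~H is left, so H = False.
Set G = True.
Set E = False.
Set D = True.
  then (~D | ~M) forces M = False.
All clauses satisfied.

G = True, E = False, D = True, M = False, K = False, A = False, N = False, H = False, S = False, P = False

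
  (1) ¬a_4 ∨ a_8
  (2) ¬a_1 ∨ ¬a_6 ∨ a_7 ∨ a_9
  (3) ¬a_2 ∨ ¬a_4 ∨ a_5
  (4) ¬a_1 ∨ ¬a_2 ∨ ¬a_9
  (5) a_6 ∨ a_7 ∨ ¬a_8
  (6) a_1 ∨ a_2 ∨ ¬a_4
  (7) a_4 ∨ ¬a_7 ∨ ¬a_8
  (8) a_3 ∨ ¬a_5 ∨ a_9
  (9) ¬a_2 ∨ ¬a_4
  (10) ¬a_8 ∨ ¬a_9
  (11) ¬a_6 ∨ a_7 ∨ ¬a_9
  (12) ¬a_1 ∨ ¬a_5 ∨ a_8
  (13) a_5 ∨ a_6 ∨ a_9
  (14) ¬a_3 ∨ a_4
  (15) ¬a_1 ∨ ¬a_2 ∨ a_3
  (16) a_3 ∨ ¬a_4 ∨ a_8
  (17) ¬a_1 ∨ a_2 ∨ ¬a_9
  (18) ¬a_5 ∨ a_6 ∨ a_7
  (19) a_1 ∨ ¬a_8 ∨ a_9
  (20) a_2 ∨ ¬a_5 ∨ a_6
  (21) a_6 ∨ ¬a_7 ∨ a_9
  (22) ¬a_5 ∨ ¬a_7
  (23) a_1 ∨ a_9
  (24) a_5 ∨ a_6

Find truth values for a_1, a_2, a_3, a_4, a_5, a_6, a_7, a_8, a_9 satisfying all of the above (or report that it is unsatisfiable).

a_1 = False, a_2 = True, a_3 = False, a_4 = False, a_5 = False, a_6 = True, a_7 = True, a_8 = False, a_9 = True

Set a_1 = False.
  then (a_1 ∨ a_9) forces a_9 = True.
  then (¬a_8 ∨ ¬a_9) forces a_8 = False.
  then (¬a_4 ∨ a_8) forces a_4 = False.
  then (¬a_3 ∨ a_4) forces a_3 = False.
Set a_2 = True.
Try a_5 = True:
  (¬a_5 ∨ ¬a_7) forces a_7 = False.
  (¬a_6 ∨ a_7 ∨ ¬a_9) forces a_6 = False.
  clause (¬a_5 ∨ a_6 ∨ a_7) is falsified — backtrack.
So a_5 = False.
  then (a_5 ∨ a_6) forces a_6 = True.
  then (¬a_6 ∨ a_7 ∨ ¬a_9) forces a_7 = True.
All clauses satisfied.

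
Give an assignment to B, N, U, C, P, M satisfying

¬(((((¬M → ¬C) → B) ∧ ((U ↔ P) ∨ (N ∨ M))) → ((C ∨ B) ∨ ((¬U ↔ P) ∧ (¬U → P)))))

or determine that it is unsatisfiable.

Case C = True: the formula becomes ¬((((M → B) ∧ ((U ↔ P) ∨ (N ∨ M))) → True)) = False.
Case C = False: the formula simplifies to ¬(((B ∧ ((U ↔ P) ∨ (N ∨ M))) → (B ∨ ((¬U ↔ P) ∧ (¬U → P))))).
  B = True: this becomes ¬((((U ↔ P) ∨ (N ∨ M)) → True)) = False.
  B = False: this becomes ¬((False → ((¬U ↔ P) ∧ (¬U → P)))) = False.
Both cases fail — unsatisfiable.

Unsatisfiable — no assignment works.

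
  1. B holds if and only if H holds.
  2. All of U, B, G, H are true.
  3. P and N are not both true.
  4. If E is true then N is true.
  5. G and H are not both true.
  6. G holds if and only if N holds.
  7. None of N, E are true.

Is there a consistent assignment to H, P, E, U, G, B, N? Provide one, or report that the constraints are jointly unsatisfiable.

Unsatisfiable — no assignment works.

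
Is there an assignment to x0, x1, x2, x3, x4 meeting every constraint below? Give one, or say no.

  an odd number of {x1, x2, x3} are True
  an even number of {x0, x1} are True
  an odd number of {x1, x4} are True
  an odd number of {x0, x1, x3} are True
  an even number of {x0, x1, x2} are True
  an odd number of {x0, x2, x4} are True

x0=F, x1=F, x2=F, x3=T, x4=T

{x1, x2, x3}: 1 true → odd ✓
{x0, x1}: 0 true → even ✓
{x1, x4}: 1 true → odd ✓
{x0, x1, x3}: 1 true → odd ✓
{x0, x1, x2}: 0 true → even ✓
{x0, x2, x4}: 1 true → odd ✓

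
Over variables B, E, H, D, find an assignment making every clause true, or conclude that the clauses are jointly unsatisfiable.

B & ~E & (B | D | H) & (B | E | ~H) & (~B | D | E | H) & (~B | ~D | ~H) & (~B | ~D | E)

B = True, E = False, H = True, D = False

Unit clause (B) forces B = True.
Unit clause (~E) forces E = False.
In (~B | ~D | E) only ~D is left, so D = False.
In (~B | D | E | H) only H is left, so H = True.
All clauses satisfied.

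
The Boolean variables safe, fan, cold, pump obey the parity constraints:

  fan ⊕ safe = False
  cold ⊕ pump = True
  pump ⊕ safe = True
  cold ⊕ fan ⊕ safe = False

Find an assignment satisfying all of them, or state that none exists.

safe = False; fan = False; cold = False; pump = True

fan ⊕ safe = F ⊕ F = False ✓
cold ⊕ pump = F ⊕ T = True ✓
pump ⊕ safe = T ⊕ F = True ✓
cold ⊕ fan ⊕ safe = F ⊕ F ⊕ F = False ✓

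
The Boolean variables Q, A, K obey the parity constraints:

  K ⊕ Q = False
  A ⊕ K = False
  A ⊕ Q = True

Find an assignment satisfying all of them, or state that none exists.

Adding constraints 1, 2, 3 mod 2: every variable appears an even number of times on the left, so the left side is 0.
But the right sides sum to 1 (mod 2). 0 ≠ 1 — the system is inconsistent.

UNSATISFIABLE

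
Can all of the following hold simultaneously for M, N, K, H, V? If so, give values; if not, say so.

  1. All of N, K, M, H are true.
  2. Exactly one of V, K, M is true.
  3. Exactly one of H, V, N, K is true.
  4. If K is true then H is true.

Unsatisfiable — no assignment works.

Case N = True:
  (1) forces K = True.
  Constraint (3) is violated (N=T, K=T) — contradiction.
Case N = False:
  Constraint (1) is violated (N=F) — contradiction.
Both cases fail — unsatisfiable.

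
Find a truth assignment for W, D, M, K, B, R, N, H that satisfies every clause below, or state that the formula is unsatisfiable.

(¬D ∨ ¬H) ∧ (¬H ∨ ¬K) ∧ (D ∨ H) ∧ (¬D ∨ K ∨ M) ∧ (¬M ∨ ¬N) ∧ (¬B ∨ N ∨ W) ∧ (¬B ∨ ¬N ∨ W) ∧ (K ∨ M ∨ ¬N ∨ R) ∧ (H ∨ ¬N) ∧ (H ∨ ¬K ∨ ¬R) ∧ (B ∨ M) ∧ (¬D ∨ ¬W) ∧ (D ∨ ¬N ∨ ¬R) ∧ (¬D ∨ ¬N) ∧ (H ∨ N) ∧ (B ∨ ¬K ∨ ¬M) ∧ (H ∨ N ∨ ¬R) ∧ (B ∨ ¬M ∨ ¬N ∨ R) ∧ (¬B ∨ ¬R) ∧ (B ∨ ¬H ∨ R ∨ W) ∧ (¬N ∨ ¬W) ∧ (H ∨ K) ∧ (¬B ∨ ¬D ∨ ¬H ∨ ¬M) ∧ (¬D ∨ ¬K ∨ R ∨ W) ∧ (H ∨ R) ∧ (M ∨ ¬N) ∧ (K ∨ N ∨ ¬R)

W: True; D: False; M: False; K: False; B: True; R: False; N: False; H: True

Set W = True.
  then (¬D ∨ ¬W) forces D = False.
  then (¬N ∨ ¬W) forces N = False.
  then (D ∨ H) forces H = True.
  then (¬H ∨ ¬K) forces K = False.
  then (K ∨ N ∨ ¬R) forces R = False.
Set M = False.
  then (B ∨ M) forces B = True.
All clauses satisfied.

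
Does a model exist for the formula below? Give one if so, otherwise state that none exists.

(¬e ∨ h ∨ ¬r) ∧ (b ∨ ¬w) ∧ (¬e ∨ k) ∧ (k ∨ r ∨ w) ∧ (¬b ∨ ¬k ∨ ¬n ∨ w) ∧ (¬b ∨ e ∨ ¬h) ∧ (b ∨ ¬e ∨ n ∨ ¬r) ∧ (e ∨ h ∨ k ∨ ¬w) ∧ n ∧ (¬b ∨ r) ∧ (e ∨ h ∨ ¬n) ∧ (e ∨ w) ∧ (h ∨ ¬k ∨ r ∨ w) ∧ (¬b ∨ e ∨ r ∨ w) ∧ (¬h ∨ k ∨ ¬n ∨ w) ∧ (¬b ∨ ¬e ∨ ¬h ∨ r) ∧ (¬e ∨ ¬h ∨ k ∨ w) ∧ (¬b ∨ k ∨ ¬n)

b: False, e: True, n: True, r: False, h: True, k: True, w: False

Unit clause (n) forces n = True.
Set b = False.
  then (b ∨ ¬w) forces w = False.
  then (e ∨ w) forces e = True.
  then (¬e ∨ k) forces k = True.
Set r = False.
  then (h ∨ ¬k ∨ r ∨ w) forces h = True.
All clauses satisfied.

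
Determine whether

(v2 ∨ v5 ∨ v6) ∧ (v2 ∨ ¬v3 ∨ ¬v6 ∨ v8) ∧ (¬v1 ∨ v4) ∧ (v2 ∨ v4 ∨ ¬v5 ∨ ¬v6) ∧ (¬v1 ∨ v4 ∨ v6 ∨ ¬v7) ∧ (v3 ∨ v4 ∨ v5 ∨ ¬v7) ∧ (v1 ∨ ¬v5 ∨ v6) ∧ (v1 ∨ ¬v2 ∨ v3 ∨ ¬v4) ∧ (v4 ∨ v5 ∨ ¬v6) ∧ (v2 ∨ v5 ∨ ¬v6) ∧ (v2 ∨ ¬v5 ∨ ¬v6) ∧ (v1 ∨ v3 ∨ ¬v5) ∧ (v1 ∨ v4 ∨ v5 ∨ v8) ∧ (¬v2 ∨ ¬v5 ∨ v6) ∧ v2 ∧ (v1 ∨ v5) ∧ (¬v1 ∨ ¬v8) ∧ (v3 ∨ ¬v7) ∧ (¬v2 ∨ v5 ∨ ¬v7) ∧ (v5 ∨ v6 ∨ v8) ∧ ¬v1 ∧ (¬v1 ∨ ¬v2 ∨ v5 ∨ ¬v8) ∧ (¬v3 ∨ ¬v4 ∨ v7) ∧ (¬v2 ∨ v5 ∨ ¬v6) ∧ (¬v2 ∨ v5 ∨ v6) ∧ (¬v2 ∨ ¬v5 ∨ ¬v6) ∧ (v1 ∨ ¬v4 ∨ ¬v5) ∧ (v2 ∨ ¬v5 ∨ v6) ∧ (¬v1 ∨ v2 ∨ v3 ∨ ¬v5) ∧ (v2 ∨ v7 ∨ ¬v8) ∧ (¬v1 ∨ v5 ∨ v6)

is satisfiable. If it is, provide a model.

Case v1 = True:
  Clause (¬v1) is falsified — contradiction.
Case v1 = False:
  (v2) forces v2 = True.
  (v1 ∨ v5) forces v5 = True.
  (v1 ∨ ¬v5 ∨ v6) forces v6 = True.
  Clause (¬v2 ∨ ¬v5 ∨ ¬v6) is falsified — contradiction.
Both cases fail, so the formula is unsatisfiable.

No satisfying assignment exists.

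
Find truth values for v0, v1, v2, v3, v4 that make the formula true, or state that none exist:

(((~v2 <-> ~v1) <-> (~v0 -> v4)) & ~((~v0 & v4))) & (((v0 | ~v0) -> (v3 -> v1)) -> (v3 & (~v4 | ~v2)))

v0=T, v1=F, v2=F, v3=T, v4=T

  ((~v2 <-> ~v1) <-> (~v0 -> v4)) & ~((~v0 & v4)) = True
    (~v2 <-> ~v1) <-> (~v0 -> v4) = True
      ~v2 <-> ~v1 = True
        ~v2 = True
        ~v1 = True
      ~v0 -> v4 = True
        ~v0 = False
    ~((~v0 & v4)) = True
      ~v0 & v4 = False
        ~v0 = False
  ((v0 | ~v0) -> (v3 -> v1)) -> (v3 & (~v4 | ~v2)) = True
    (v0 | ~v0) -> (v3 -> v1) = False
      v0 | ~v0 = True
        ~v0 = False
      v3 -> v1 = False
    v3 & (~v4 | ~v2) = True
      ~v4 | ~v2 = True
        ~v4 = False
        ~v2 = True
Both conjuncts True, so the formula holds.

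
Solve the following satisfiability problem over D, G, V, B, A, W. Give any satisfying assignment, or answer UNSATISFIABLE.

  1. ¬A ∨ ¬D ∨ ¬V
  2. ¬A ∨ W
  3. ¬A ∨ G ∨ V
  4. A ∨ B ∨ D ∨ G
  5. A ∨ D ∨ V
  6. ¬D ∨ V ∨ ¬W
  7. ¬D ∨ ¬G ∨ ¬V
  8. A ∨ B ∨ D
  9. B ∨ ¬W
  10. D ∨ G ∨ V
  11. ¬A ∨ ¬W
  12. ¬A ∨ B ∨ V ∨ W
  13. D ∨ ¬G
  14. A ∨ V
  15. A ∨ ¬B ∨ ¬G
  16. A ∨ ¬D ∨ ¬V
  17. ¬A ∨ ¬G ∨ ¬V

D = False, G = False, V = True, B = True, A = False, W = True

Set D = False.
  then (D ∨ ¬G) forces G = False.
  then (D ∨ G ∨ V) forces V = True.
Set B = True.
Try A = True:
  (¬A ∨ W) forces W = True.
  clause (¬A ∨ ¬W) is falsified — backtrack.
So A = False.
Set W = True.
All clauses satisfied.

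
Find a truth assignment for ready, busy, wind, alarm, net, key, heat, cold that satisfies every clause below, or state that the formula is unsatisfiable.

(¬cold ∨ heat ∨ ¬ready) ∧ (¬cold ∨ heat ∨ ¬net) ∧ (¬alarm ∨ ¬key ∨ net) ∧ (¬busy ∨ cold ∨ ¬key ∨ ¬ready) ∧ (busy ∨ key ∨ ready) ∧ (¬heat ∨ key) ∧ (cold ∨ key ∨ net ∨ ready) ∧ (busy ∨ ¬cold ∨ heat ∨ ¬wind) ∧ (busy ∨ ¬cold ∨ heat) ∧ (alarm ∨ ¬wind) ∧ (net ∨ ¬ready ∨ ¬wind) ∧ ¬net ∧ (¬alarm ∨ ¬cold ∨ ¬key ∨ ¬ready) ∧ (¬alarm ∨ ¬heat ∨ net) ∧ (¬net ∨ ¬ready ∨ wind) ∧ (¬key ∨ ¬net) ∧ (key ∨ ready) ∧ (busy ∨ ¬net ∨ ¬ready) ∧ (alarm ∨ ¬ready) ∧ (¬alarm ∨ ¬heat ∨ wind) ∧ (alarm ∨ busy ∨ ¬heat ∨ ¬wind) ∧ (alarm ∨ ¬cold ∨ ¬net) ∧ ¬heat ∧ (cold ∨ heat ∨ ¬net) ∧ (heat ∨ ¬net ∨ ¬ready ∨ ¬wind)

Unit clause (¬net) forces net = False.
Unit clause (¬heat) forces heat = False.
Set ready = False.
  then (key ∨ ready) forces key = True.
  then (¬alarm ∨ ¬key ∨ net) forces alarm = False.
  then (alarm ∨ ¬wind) forces wind = False.
Set busy = True.
Set cold = True.
All clauses satisfied.

ready=F; busy=T; wind=F; alarm=F; net=F; key=T; heat=F; cold=T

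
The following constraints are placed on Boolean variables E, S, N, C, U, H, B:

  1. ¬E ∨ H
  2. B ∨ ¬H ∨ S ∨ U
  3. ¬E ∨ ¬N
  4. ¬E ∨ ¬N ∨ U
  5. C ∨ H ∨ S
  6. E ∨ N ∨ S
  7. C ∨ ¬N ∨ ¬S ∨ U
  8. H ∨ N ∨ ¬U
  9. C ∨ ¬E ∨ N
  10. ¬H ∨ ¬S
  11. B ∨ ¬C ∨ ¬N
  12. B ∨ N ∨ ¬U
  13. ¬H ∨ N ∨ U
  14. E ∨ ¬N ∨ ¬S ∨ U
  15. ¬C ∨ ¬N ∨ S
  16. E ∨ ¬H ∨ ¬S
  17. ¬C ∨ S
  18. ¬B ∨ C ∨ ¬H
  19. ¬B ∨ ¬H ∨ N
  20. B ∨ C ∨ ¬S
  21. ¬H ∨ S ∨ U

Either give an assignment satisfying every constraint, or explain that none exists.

E=F; S=T; N=T; C=F; U=T; H=F; B=T

Try E = True:
  (¬E ∨ H) forces H = True.
  (¬E ∨ ¬N) forces N = False.
  (C ∨ ¬E ∨ N) forces C = True.
  (¬H ∨ ¬S) forces S = False.
  clause (¬C ∨ S) is falsified — backtrack.
So E = False.
Set S = True.
  then (¬H ∨ ¬S) forces H = False.
Set N = True.
  then (E ∨ ¬N ∨ ¬S ∨ U) forces U = True.
Set C = False.
  then (B ∨ C ∨ ¬S) forces B = True.
All clauses satisfied.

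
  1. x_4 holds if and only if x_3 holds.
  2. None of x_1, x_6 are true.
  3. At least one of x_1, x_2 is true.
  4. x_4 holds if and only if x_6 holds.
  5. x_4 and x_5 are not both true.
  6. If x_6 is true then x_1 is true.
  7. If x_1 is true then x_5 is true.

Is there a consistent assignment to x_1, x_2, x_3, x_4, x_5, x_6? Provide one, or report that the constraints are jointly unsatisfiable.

x_1 = False, x_2 = True, x_3 = False, x_4 = False, x_5 = False, x_6 = False

  (1) x_4=F, x_3=F — same ✓
  (2) {x_1, x_6}: 0 true — none ✓
  (3) {x_1, x_2}: 1 true — at least one ✓
  (4) x_4=F, x_6=F — same ✓
  (5) x_4=F, x_5=F — not both ✓
  (6) x_6=F ⇒ x_1: vacuous ✓
  (7) x_1=F ⇒ x_5: vacuous ✓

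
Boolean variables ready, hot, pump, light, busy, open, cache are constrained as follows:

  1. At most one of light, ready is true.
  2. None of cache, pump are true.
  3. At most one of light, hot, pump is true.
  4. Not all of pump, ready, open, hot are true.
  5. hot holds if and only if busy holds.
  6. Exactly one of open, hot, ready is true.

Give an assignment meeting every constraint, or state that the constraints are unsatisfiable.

ready = False, hot = True, pump = False, light = False, busy = True, open = False, cache = False

  (1) {light, ready}: 0 true — at most one ✓
  (2) {cache, pump}: 0 true — none ✓
  (3) {light, hot, pump}: 1 true — at most one ✓
  (4) {pump, ready, open, hot}: 1/4 true — not all ✓
  (5) hot=T, busy=T — same ✓
  (6) {open, hot, ready}: 1 true — exactly one ✓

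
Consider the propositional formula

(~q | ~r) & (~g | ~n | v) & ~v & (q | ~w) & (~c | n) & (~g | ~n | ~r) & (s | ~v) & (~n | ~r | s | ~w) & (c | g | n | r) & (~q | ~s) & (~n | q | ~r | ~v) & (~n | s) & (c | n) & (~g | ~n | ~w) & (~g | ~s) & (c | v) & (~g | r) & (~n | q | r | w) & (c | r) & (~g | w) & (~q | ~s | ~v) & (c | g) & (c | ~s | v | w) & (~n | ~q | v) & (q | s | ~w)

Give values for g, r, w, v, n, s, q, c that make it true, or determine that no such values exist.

Unit clause (~v) forces v = False.
In (c | v) only c is left, so c = True.
In (~c | n) only n is left, so n = True.
In (~n | s) only s is left, so s = True.
In (~g | ~s) only ~g is left, so g = False.
In (~n | ~q | v) only ~q is left, so q = False.
In (q | ~w) only ~w is left, so w = False.
In (~n | q | r | w) only r is left, so r = True.
All clauses satisfied.

g: False, r: True, w: False, v: False, n: True, s: True, q: False, c: True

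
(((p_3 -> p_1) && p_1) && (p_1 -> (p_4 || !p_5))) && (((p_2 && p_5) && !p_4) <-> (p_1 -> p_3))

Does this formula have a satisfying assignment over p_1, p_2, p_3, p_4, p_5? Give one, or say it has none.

p_1 = True, p_2 = False, p_3 = False, p_4 = True, p_5 = True

  ((p_3 -> p_1) && p_1) && (p_1 -> (p_4 || !p_5)) = True
    (p_3 -> p_1) && p_1 = True
      p_3 -> p_1 = True
    p_1 -> (p_4 || !p_5) = True
      p_4 || !p_5 = True
        !p_5 = False
  ((p_2 && p_5) && !p_4) <-> (p_1 -> p_3) = True
    (p_2 && p_5) && !p_4 = False
      p_2 && p_5 = False
      !p_4 = False
    p_1 -> p_3 = False
Both conjuncts True, so the formula holds.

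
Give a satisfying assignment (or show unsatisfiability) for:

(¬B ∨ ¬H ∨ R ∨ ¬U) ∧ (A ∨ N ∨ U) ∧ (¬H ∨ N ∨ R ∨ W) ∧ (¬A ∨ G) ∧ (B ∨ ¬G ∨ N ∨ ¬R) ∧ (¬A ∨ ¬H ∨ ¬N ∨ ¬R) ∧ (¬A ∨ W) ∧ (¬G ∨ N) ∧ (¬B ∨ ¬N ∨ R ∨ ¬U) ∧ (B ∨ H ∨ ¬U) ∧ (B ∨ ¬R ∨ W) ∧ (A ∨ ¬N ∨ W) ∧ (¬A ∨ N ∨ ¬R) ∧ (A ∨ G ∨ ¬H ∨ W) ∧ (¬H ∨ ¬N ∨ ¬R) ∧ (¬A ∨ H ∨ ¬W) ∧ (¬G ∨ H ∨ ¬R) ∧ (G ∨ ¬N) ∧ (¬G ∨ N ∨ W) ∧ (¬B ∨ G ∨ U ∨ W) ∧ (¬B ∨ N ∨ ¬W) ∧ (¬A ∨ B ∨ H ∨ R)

Set A = False.
Set B = False.
Set U = False.
  then (A ∨ N ∨ U) forces N = True.
  then (A ∨ ¬N ∨ W) forces W = True.
  then (G ∨ ¬N) forces G = True.
Set R = False.
Set H = False.
All clauses satisfied.

A: False, B: False, U: False, W: True, N: True, G: True, R: False, H: False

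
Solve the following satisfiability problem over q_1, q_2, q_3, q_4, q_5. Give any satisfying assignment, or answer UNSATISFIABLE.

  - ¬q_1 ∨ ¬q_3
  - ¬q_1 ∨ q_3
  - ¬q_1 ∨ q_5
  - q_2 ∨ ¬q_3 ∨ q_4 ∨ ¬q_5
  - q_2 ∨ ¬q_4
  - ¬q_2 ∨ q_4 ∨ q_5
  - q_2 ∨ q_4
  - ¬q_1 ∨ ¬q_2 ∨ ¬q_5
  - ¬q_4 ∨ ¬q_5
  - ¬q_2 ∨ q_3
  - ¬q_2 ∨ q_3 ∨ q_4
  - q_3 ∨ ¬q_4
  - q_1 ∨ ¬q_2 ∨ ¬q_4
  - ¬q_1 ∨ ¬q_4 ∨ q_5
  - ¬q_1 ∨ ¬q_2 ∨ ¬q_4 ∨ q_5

Try q_1 = True:
  (¬q_1 ∨ ¬q_3) forces q_3 = False.
  clause (¬q_1 ∨ q_3) is falsified — backtrack.
So q_1 = False.
Try q_2 = False:
  (q_2 ∨ ¬q_4) forces q_4 = False.
  clause (q_2 ∨ q_4) is falsified — backtrack.
So q_2 = True.
  then (¬q_2 ∨ q_3) forces q_3 = True.
  then (q_1 ∨ ¬q_2 ∨ ¬q_4) forces q_4 = False.
  then (¬q_2 ∨ q_4 ∨ q_5) forces q_5 = True.
All clauses satisfied.

q_1: False, q_2: True, q_3: True, q_4: False, q_5: True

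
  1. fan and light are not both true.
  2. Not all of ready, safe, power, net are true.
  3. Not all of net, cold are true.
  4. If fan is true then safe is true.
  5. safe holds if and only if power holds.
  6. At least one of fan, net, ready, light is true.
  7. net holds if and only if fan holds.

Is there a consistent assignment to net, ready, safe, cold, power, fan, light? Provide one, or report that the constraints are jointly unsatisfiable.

net: False; ready: False; safe: False; cold: True; power: False; fan: False; light: True

  (1) fan=F, light=T — not both ✓
  (2) {ready, safe, power, net}: 0/4 true — not all ✓
  (3) {net, cold}: 1/2 true — not all ✓
  (4) fan=F ⇒ safe: vacuous ✓
  (5) safe=F, power=F — same ✓
  (6) {fan, net, ready, light}: 1 true — at least one ✓
  (7) net=F, fan=F — same ✓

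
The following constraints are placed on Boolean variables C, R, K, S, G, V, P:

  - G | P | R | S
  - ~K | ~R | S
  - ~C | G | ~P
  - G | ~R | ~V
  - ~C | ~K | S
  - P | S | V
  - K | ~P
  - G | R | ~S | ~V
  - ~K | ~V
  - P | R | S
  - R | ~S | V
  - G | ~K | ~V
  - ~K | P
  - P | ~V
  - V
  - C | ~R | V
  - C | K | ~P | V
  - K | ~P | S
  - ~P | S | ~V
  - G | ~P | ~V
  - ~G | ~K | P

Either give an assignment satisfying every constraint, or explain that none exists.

Unsatisfiable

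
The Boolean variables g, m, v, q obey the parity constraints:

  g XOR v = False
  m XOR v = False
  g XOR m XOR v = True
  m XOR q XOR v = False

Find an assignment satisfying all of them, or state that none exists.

g=T, m=T, v=T, q=F

g XOR v = T XOR T = False ✓
m XOR v = T XOR T = False ✓
g XOR m XOR v = T XOR T XOR T = True ✓
m XOR q XOR v = T XOR F XOR T = False ✓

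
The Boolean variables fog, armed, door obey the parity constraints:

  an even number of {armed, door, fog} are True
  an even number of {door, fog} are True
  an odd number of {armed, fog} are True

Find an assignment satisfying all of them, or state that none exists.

fog: True; armed: False; door: True

{armed, door, fog}: 2 true → even ✓
{door, fog}: 2 true → even ✓
{armed, fog}: 1 true → odd ✓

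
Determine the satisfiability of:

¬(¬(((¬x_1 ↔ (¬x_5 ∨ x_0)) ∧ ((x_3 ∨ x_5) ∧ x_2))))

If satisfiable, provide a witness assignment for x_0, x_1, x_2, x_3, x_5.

x_0 = True, x_1 = False, x_2 = True, x_3 = True, x_5 = False

  ¬(¬(((¬x_1 ↔ (¬x_5 ∨ x_0)) ∧ ((x_3 ∨ x_5) ∧ x_2)))) = True
    ¬(((¬x_1 ↔ (¬x_5 ∨ x_0)) ∧ ((x_3 ∨ x_5) ∧ x_2))) = False
      (¬x_1 ↔ (¬x_5 ∨ x_0)) ∧ ((x_3 ∨ x_5) ∧ x_2) = True
        ¬x_1 ↔ (¬x_5 ∨ x_0) = True
          ¬x_1 = True
          ¬x_5 ∨ x_0 = True
            ¬x_5 = True
        (x_3 ∨ x_5) ∧ x_2 = True
          x_3 ∨ x_5 = True
The formula evaluates to True.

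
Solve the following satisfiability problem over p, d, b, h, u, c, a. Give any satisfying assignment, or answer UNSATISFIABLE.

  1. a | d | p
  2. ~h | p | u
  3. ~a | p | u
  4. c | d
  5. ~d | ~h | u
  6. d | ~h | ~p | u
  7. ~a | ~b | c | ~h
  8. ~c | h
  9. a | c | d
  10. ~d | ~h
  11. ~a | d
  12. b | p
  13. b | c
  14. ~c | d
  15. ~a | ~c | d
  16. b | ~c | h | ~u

Set p = True.
Set d = True.
  then (~d | ~h) forces h = False.
  then (~c | h) forces c = False.
  then (b | c) forces b = True.
Set u = False.
Set a = True.
All clauses satisfied.

p = True, d = True, b = True, h = False, u = False, c = False, a = True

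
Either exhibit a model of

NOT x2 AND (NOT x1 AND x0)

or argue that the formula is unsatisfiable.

x0=T; x1=F; x2=F

  NOT x2 = True
  NOT x1 AND x0 = True
    NOT x1 = True
Both conjuncts True, so the formula holds.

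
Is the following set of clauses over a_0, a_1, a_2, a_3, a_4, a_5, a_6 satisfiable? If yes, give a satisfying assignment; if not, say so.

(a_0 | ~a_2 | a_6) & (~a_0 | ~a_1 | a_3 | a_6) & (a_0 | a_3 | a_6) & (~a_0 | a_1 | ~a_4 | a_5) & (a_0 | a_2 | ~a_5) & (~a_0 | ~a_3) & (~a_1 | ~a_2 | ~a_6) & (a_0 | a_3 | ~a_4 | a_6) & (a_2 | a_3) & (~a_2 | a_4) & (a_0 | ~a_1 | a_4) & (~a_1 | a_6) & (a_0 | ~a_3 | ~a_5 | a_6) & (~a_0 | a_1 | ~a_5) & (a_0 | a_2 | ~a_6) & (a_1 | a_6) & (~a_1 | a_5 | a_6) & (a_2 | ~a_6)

a_0=F, a_1=F, a_2=T, a_3=T, a_4=T, a_5=F, a_6=T

Set a_0 = False.
Try a_1 = True:
  (a_0 | ~a_1 | a_4) forces a_4 = True.
  (~a_1 | a_6) forces a_6 = True.
  (~a_1 | ~a_2 | ~a_6) forces a_2 = False.
  clause (a_0 | a_2 | ~a_6) is falsified — backtrack.
So a_1 = False.
  then (a_1 | a_6) forces a_6 = True.
  then (a_2 | ~a_6) forces a_2 = True.
  then (~a_2 | a_4) forces a_4 = True.
Set a_3 = True.
Set a_5 = False.
All clauses satisfied.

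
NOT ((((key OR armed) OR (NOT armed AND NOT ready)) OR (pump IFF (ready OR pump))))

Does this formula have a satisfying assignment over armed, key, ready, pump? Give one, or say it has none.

armed: False; key: False; ready: True; pump: False

  NOT ((((key OR armed) OR (NOT armed AND NOT ready)) OR (pump IFF (ready OR pump)))) = True
    ((key OR armed) OR (NOT armed AND NOT ready)) OR (pump IFF (ready OR pump)) = False
      (key OR armed) OR (NOT armed AND NOT ready) = False
        key OR armed = False
        NOT armed AND NOT ready = False
          NOT armed = True
          NOT ready = False
      pump IFF (ready OR pump) = False
        ready OR pump = True
The formula evaluates to True.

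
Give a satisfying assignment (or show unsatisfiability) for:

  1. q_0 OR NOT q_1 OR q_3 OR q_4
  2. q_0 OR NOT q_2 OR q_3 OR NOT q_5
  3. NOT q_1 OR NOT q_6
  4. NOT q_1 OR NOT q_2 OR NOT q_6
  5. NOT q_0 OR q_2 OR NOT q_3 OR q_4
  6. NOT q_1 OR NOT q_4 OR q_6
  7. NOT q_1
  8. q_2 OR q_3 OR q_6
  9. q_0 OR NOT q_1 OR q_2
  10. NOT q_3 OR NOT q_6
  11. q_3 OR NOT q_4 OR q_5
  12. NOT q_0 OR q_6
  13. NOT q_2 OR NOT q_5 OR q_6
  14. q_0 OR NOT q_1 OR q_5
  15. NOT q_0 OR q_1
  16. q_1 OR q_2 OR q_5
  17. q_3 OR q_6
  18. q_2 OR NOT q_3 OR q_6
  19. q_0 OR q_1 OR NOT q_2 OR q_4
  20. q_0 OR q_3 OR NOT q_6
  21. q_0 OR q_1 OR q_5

Case q_3 = True:
  (NOT q_1) forces q_1 = False.
  (NOT q_3 OR NOT q_6) forces q_6 = False.
  (NOT q_0 OR q_6) forces q_0 = False.
  (q_2 OR NOT q_3 OR q_6) forces q_2 = True.
  (NOT q_2 OR NOT q_5 OR q_6) forces q_5 = False.
  Clause (q_0 OR q_1 OR q_5) is falsified — contradiction.
Case q_3 = False:
  (NOT q_1) forces q_1 = False.
  (NOT q_0 OR q_1) forces q_0 = False.
  (q_3 OR q_6) forces q_6 = True.
  Clause (q_0 OR q_3 OR NOT q_6) is falsified — contradiction.
Both cases fail, so the formula is unsatisfiable.

The formula is unsatisfiable.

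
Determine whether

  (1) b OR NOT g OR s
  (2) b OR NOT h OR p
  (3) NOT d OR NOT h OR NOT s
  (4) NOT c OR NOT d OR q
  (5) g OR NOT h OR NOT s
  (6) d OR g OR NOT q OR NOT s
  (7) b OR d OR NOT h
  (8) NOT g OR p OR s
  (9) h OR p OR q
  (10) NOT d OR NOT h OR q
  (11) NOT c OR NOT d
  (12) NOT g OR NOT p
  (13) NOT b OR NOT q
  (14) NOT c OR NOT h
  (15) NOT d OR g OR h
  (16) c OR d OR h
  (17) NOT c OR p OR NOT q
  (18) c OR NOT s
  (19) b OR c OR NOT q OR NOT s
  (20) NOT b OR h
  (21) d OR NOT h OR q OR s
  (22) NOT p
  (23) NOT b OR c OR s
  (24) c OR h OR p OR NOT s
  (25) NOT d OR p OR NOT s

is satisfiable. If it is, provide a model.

Unsatisfiable — no assignment works.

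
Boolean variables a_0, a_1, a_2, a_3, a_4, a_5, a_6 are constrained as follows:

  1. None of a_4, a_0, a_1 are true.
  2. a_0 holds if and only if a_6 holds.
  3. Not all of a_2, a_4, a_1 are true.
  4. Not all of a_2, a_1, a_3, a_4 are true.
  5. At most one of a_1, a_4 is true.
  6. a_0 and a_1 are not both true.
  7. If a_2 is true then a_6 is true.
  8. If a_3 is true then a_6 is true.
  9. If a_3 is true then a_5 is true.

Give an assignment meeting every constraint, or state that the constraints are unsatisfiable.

a_0=F, a_1=F, a_2=F, a_3=F, a_4=F, a_5=T, a_6=F

  (1) {a_4, a_0, a_1}: 0 true — none ✓
  (2) a_0=F, a_6=F — same ✓
  (3) {a_2, a_4, a_1}: 0/3 true — not all ✓
  (4) {a_2, a_1, a_3, a_4}: 0/4 true — not all ✓
  (5) {a_1, a_4}: 0 true — at most one ✓
  (6) a_0=F, a_1=F — not both ✓
  (7) a_2=F ⇒ a_6: vacuous ✓
  (8) a_3=F ⇒ a_6: vacuous ✓
  (9) a_3=F ⇒ a_5: vacuous ✓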